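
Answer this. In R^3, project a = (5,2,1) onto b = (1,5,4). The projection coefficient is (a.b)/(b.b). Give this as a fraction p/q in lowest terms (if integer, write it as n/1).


Projection coefficient = (a . b) / (b . b)
a . b = 5*1 + 2*5 + 1*4
= 5 + 10 + 4 = 19
b . b = 1^2 + 5^2 + 4^2
= 1 + 25 + 16 = 42
Coefficient = 19/42
In lowest terms: 19/42


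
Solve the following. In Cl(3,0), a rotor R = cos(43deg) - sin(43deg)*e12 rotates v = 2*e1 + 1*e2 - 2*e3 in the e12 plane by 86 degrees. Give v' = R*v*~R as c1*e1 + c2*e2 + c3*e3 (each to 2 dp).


Rotor R = cos(43deg) - sin(43deg)*e12
Rotation angle theta = 2 * 43 = 86 degrees in the e12 plane (e1 -> e2).
The component perpendicular to the plane (e3) is invariant: v'_3 = v3 = -2.00
cos(86deg) = 0.0698, sin(86deg) = 0.9976
v'_1 = v1*cos(theta) - v2*sin(theta) = 2*0.0698 - 1*0.9976 = -0.86
v'_2 = v1*sin(theta) + v2*cos(theta) = 2*0.9976 + 1*0.0698 = 2.06
v' = -0.86*e1 + 2.06*e2 - 2.00*e3


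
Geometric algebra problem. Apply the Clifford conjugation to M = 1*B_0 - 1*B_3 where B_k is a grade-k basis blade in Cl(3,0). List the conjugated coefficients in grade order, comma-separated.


Clifford conjugate sign for grade k: (-1)^(k(k+1)/2)
Grade 0: (-1)^(0*1/2) = (-1)^0 = 1, coeff 1 -> 1
Grade 3: (-1)^(3*4/2) = (-1)^6 = 1, coeff -1 -> -1
Conjugated coefficients: 1, -1


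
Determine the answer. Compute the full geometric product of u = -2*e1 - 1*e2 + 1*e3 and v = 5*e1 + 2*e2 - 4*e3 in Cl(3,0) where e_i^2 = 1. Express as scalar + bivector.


In Cl(3,0): e_i^2 = 1, e_ie_j = -e_je_i for i != j.
Scalar part = u . v = (-2)*5 + (-1)*2 + 1*(-4)
= -10 + (-2) + (-4) = -16
e12 coeff = (-2)*2 - (-1)*5 = -4 - (-5) = 1
e13 coeff = (-2)*(-4) - 1*5 = 8 - 5 = 3
e23 coeff = (-1)*(-4) - 1*2 = 4 - 2 = 2
uv = -16 + 1*e12 + 3*e13 + 2*e23


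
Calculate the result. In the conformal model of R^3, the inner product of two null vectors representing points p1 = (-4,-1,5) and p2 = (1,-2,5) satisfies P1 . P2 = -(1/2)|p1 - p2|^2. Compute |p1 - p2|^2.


p1 - p2 = (-5, 1, 0)
|p1 - p2|^2 = (-5)^2 + 1^2 + 0^2
= 25 + 1 + 0
= 26


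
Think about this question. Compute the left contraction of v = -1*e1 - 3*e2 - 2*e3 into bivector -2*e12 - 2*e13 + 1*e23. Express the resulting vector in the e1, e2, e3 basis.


Left contraction v _| B = <vB>_1 (grade-1 part of the geometric product vB).
Using e1_|e12 = e2, e2_|e12 = -e1, e1_|e13 = e3, e3_|e13 = -e1, e2_|e23 = e3, e3_|e23 = -e2:
e1 coeff: -v2*b12 - v3*b13 = -(-3)*(-2) - (-2)*(-2) = -10
e2 coeff: v1*b12 - v3*b23 = (-1)*(-2) - (-2)*(1) = 4
e3 coeff: v1*b13 + v2*b23 = (-1)*(-2) + (-3)*(1) = -1
v _| B = -10*e1 + 4*e2 - 1*e3


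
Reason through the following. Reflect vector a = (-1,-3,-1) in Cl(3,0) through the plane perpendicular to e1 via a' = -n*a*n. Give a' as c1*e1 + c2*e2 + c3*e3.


Reflection formula: a' = -n*a*n, with n = e1 (unit vector, n^2 = 1).
For reflection through hyperplane perp to e1:
The component along e1 flips sign, others stay.
a = (-1, -3, -1)
a' = (1, -3, -1)
a' = 1*e1 - 3*e2 - 1*e3


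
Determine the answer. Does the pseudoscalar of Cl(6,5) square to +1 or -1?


The pseudoscalar I = e1...e_n (product of all n generators) of Cl(p,q) satisfies I^2 = (-1)^(q + n(n-1)/2).
p = 6, q = 5, n = p + q = 11
n(n-1)/2 = 11 * 10 / 2 = 55
Exponent = q + n(n-1)/2 = 5 + 55 = 60
I^2 = (-1)^60 = +1


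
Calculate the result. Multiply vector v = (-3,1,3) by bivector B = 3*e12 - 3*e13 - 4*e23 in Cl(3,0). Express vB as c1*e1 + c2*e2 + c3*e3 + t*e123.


vB has grade-1 (vector) and grade-3 (trivector) parts: vB = (v _| B) + (v ^ B).
Vector part <vB>_1:
  e1: -v2*b12 - v3*b13 = -(1)*(3) - (3)*(-3) = 6
  e2: v1*b12 - v3*b23 = (-3)*(3) - (3)*(-4) = 3
  e3: v1*b13 + v2*b23 = (-3)*(-3) + (1)*(-4) = 5
Trivector part <vB>_3:
  e123: v1*b23 - v2*b13 + v3*b12 = (-3)*(-4) - (1)*(-3) + (3)*(3) = 24
vB = 6*e1 + 3*e2 + 5*e3 + 24*e123


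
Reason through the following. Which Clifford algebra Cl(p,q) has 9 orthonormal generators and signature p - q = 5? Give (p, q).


We need p + q = 9 and p - q = 5.
Adding: 2p = 9 + 5 = 14, so p = 7.
Then q = 9 - 7 = 2.
(p, q) = (7, 2)


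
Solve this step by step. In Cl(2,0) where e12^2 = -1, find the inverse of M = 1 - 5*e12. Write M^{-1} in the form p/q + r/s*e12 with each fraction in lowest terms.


M = 1 - 5*e12, where e12^2 = -1.
Since M commutes with its reverse ~M = a - b*e12, M * ~M = a^2 - b^2*e12^2 = a^2 + b^2.
So M^{-1} = ~M / (a^2 + b^2) = (a - b*e12)/(a^2 + b^2).
a^2 + b^2 = 1 + 25 = 26
Scalar part = 1/26 = 1/26
Bivector coeff = 5/26 = 5/26
M^{-1} = 1/26 + 5/26*e12


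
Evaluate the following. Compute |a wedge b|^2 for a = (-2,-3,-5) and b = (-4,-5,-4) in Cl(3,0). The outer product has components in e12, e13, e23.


a wedge b = (a1*b2 - a2*b1)*e12 + (a1*b3 - a3*b1)*e13 + (a2*b3 - a3*b2)*e23
e12 coeff: (-2)*(-5) - (-3)*(-4) = 10 - 12 = -2
e13 coeff: (-2)*(-4) - (-5)*(-4) = 8 - 20 = -12
e23 coeff: (-3)*(-4) - (-5)*(-5) = 12 - 25 = -13
|a wedge b|^2 = (-2)^2 + (-12)^2 + (-13)^2
= 4 + 144 + 169
= 317


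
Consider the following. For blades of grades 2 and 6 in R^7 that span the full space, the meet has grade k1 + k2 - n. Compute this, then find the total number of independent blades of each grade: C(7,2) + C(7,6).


Meet grade = grade(A) + grade(B) - n
= 2 + 6 - 7 = 1
C(7,2) = 21
C(7,6) = 7
dim_A + dim_B = 21 + 7 = 28


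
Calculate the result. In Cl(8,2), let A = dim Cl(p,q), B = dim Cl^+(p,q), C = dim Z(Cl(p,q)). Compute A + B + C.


n = 8 + 2 = 10
Total dim = 2^10 = 1024
Even subalgebra dim = 2^9 = 512
n is even, so center dim = 1
Sum = 1024 + 512 + 1 = 1537


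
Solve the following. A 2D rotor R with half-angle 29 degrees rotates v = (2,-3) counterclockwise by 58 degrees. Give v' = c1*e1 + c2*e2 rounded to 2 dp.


Rotor R = cos(29deg) - sin(29deg)*e12
Rotation angle theta = 2 * 29 = 58 degrees
v' = R*v*~R rotates v by theta.
cos(58deg) = 0.5299, sin(58deg) = 0.8480
v'_1 = 2*cos(58deg) - (-3)*sin(58deg)
= 2*0.5299 - (-3)*0.8480
= 3.60
v'_2 = 2*sin(58deg) + (-3)*cos(58deg)
= 2*0.8480 + (-3)*0.5299
= 0.11
v' = 3.60*e1 + 0.11*e2


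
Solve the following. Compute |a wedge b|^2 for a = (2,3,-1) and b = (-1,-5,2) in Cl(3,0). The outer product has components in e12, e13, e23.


a wedge b = (a1*b2 - a2*b1)*e12 + (a1*b3 - a3*b1)*e13 + (a2*b3 - a3*b2)*e23
e12 coeff: 2*(-5) - 3*(-1) = -10 - (-3) = -7
e13 coeff: 2*2 - (-1)*(-1) = 4 - 1 = 3
e23 coeff: 3*2 - (-1)*(-5) = 6 - 5 = 1
|a wedge b|^2 = (-7)^2 + 3^2 + 1^2
= 49 + 9 + 1
= 59


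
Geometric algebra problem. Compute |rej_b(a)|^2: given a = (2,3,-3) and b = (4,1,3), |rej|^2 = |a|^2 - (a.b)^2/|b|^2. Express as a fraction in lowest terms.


|a|^2 = 2^2 + 3^2 + (-3)^2 = 22
|b|^2 = 4^2 + 1^2 + 3^2 = 26
a . b = 2*4 + 3*1 + (-3)*3 = 2
(a.b)^2 = 2^2 = 4
|rej|^2 = 22 - 4/26
= (572 - 4)/26
= 568/26
In lowest terms: 284/13


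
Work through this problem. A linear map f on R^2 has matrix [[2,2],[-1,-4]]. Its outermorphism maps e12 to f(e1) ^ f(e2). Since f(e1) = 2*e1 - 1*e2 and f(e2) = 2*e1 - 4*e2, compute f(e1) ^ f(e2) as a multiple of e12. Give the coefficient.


The outermorphism of a linear map f sends e1^e2 to f(e1)^f(e2).
f(e1) = 2*e1 - 1*e2
f(e2) = 2*e1 - 4*e2
f(e1) ^ f(e2) = (2*e1 - 1*e2) ^ (2*e1 - 4*e2)
= 2*(-4)*e12 + (-1)*2*e21
= (-8 - (-2))*e12
= -6*e12
Coefficient = -6


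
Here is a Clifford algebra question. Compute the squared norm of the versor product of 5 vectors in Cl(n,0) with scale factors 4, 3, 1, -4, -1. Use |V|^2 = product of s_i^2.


Each vector v_i has |v_i|^2 = s_i^2
Squared scales: 4^2 = 16, 3^2 = 9, 1^2 = 1, (-4)^2 = 16, (-1)^2 = 1
|V|^2 = 16 * 9 * 1 * 16 * 1
= 2304


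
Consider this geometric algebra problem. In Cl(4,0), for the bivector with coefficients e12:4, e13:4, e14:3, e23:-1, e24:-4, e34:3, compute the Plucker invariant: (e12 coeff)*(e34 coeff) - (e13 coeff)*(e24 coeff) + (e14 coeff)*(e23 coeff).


Plucker relation: af - be + cd
a*f = 4*3 = 12
b*e = 4*(-4) = -16
c*d = 3*(-1) = -3
af - be + cd = 12 - (-16) + (-3)
= 25


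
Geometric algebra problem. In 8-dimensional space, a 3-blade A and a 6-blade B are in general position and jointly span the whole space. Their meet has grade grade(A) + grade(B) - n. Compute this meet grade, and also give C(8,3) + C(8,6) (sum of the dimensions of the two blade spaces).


Meet grade = grade(A) + grade(B) - n
= 3 + 6 - 8 = 1
C(8,3) = 56
C(8,6) = 28
dim_A + dim_B = 56 + 28 = 84


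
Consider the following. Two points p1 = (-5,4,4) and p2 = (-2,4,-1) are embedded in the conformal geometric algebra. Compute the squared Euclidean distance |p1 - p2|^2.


p1 - p2 = (-3, 0, 5)
|p1 - p2|^2 = (-3)^2 + 0^2 + 5^2
= 9 + 0 + 25
= 34


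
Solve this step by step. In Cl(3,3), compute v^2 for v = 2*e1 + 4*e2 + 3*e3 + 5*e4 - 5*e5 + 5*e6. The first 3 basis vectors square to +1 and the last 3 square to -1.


v^2 = sum of c_i^2 * e_i^2
Positive signature terms (e_i^2 = +1): 2^2 + 4^2 + 3^2 = 29
Negative signature terms (e_j^2 = -1): 5^2 + (-5)^2 + 5^2 = 75
v^2 = 29 - 75 = -46


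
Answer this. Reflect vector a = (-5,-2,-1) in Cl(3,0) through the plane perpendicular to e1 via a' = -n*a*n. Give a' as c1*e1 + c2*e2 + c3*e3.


Reflection formula: a' = -n*a*n, with n = e1 (unit vector, n^2 = 1).
For reflection through hyperplane perp to e1:
The component along e1 flips sign, others stay.
a = (-5, -2, -1)
a' = (5, -2, -1)
a' = 5*e1 - 2*e2 - 1*e3


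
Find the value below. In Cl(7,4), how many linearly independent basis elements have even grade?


Even subalgebra dimension = 2^(n-1)
n = 7 + 4 = 11
2^(11 - 1) = 2^10 = 1024
Verification: sum of C(11,k) for even k = 1 + 55 + 330 + 462 + 165 + 11 = 1024
Result = 1024


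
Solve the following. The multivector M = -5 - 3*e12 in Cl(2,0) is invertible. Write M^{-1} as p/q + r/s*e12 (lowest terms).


M = -5 - 3*e12, where e12^2 = -1.
Since M commutes with its reverse ~M = a - b*e12, M * ~M = a^2 - b^2*e12^2 = a^2 + b^2.
So M^{-1} = ~M / (a^2 + b^2) = (a - b*e12)/(a^2 + b^2).
a^2 + b^2 = 25 + 9 = 34
Scalar part = -5/34 = -5/34
Bivector coeff = 3/34 = 3/34
M^{-1} = -5/34 + 3/34*e12


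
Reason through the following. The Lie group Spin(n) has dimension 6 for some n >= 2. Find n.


dim Spin(n) = dim so(n) = n(n-1)/2.
Solve n(n-1)/2 = 6, i.e. n^2 - n - 12 = 0.
Discriminant = 1 + 8*6 = 49
n = (1 + sqrt(49))/2 = (1 + 7)/2 = 4


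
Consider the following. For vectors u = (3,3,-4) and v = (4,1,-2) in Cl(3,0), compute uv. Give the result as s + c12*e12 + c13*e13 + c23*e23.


In Cl(3,0): e_i^2 = 1, e_ie_j = -e_je_i for i != j.
Scalar part = u . v = 3*4 + 3*1 + (-4)*(-2)
= 12 + 3 + 8 = 23
e12 coeff = 3*1 - 3*4 = 3 - 12 = -9
e13 coeff = 3*(-2) - (-4)*4 = -6 - (-16) = 10
e23 coeff = 3*(-2) - (-4)*1 = -6 - (-4) = -2
uv = 23 - 9*e12 + 10*e13 - 2*e23


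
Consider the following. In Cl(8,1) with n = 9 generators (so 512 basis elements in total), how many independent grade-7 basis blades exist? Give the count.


Number of grade-k basis blades in Cl(p,q) with n = p + q is C(n, k).
n = 8 + 1 = 9
C(9, 7) = 9! / (7! * 2!)
= 362880 / (5040 * 2)
= 36


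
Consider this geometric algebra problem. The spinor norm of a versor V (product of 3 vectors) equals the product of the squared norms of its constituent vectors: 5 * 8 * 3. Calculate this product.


Spinor norm N(V) = |v1|^2 * |v2|^2 * ... * |v3|^2
= 5 * 8 * 3
Running product: 5, 40, 120
N(V) = 120


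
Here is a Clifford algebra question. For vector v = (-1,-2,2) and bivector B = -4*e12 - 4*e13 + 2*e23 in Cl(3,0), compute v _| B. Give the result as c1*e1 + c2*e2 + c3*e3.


Left contraction v _| B = <vB>_1 (grade-1 part of the geometric product vB).
Using e1_|e12 = e2, e2_|e12 = -e1, e1_|e13 = e3, e3_|e13 = -e1, e2_|e23 = e3, e3_|e23 = -e2:
e1 coeff: -v2*b12 - v3*b13 = -(-2)*(-4) - (2)*(-4) = 0
e2 coeff: v1*b12 - v3*b23 = (-1)*(-4) - (2)*(2) = 0
e3 coeff: v1*b13 + v2*b23 = (-1)*(-4) + (-2)*(2) = 0
v _| B = 0*e1 + 0*e2 + 0*e3


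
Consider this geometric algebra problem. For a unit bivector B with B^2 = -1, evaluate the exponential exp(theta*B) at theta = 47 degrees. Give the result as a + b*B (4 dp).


For a unit bivector B with B^2 = -1, the exponential series gives
e^(theta*B) = cos(theta) + sin(theta)*B (the GA analogue of Euler's formula).
theta = 47 degrees = 0.820305 rad
cos(47 deg) = 0.6820
sin(47 deg) = 0.7314
exp(theta*B) = 0.6820 + 0.7314*B


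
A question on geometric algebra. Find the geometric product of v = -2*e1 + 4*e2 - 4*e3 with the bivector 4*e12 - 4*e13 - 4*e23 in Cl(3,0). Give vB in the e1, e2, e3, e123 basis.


vB has grade-1 (vector) and grade-3 (trivector) parts: vB = (v _| B) + (v ^ B).
Vector part <vB>_1:
  e1: -v2*b12 - v3*b13 = -(4)*(4) - (-4)*(-4) = -32
  e2: v1*b12 - v3*b23 = (-2)*(4) - (-4)*(-4) = -24
  e3: v1*b13 + v2*b23 = (-2)*(-4) + (4)*(-4) = -8
Trivector part <vB>_3:
  e123: v1*b23 - v2*b13 + v3*b12 = (-2)*(-4) - (4)*(-4) + (-4)*(4) = 8
vB = -32*e1 - 24*e2 - 8*e3 + 8*e123


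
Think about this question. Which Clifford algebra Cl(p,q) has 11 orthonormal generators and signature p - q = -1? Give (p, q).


We need p + q = 11 and p - q = -1.
Adding: 2p = 11 + (-1) = 10, so p = 5.
Then q = 11 - 5 = 6.
(p, q) = (5, 6)


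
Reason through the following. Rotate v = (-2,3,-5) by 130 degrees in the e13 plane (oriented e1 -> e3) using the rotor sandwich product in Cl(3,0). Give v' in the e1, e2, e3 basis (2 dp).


Rotor R = cos(65deg) - sin(65deg)*e13
Rotation angle theta = 2 * 65 = 130 degrees in the e13 plane (e1 -> e3).
The component perpendicular to the plane (e2) is invariant: v'_2 = v2 = 3.00
cos(130deg) = -0.6428, sin(130deg) = 0.7660
v'_1 = v1*cos(theta) - v3*sin(theta) = -2*(-0.6428) - (-5)*0.7660 = 5.12
v'_3 = v1*sin(theta) + v3*cos(theta) = -2*0.7660 + (-5)*(-0.6428) = 1.68
v' = 5.12*e1 + 3.00*e2 + 1.68*e3


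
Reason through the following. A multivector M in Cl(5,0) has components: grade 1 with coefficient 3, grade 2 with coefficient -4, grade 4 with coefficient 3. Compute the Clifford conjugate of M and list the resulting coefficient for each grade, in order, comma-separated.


Clifford conjugate sign for grade k: (-1)^(k(k+1)/2)
Grade 1: (-1)^(1*2/2) = (-1)^1 = -1, coeff 3 -> -3
Grade 2: (-1)^(2*3/2) = (-1)^3 = -1, coeff -4 -> 4
Grade 4: (-1)^(4*5/2) = (-1)^10 = 1, coeff 3 -> 3
Conjugated coefficients: -3, 4, 3


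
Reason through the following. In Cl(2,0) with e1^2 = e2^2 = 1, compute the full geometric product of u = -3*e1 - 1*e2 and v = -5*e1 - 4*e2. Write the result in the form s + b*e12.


Expand: (-3*e1 - 1*e2)(-5*e1 - 4*e2)
= (-3)*(-5)*e1e1 + (-3)*(-4)*e1e2 + (-1)*(-5)*e2e1 + (-1)*(-4)*e2e2
Using e1^2 = e2^2 = 1, e2e1 = -e1e2:
Scalar part s = (-3)*(-5) + (-1)*(-4) = 15 + 4 = 19
Bivector part b = (-3)*(-4) - (-1)*(-5) = 12 - 5 = 7
uv = 19 + 7*e12


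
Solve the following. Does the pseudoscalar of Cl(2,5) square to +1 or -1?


The pseudoscalar I = e1...e_n (product of all n generators) of Cl(p,q) satisfies I^2 = (-1)^(q + n(n-1)/2).
p = 2, q = 5, n = p + q = 7
n(n-1)/2 = 7 * 6 / 2 = 21
Exponent = q + n(n-1)/2 = 5 + 21 = 26
I^2 = (-1)^26 = +1


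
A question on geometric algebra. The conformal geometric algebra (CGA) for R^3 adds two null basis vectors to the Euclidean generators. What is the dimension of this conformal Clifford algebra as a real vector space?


The conformal model of R^3 uses Cl(4,1): the 3 Euclidean generators plus two extra orthogonal generators e+ (e+^2 = +1) and e- (e-^2 = -1), from which the null vectors e0, einf are built.
Number of generators m = 3 + 2 = 5.
dim Cl(p,q) = 2^m = 2^5 = 32


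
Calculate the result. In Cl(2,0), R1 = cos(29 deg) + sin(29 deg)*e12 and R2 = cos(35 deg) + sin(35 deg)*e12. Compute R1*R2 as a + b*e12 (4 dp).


Same-plane rotors commute and their half-angles add:
R1*R2 = cos(a1 + a2) + sin(a1 + a2)*e12.
a1 + a2 = 29 + 35 = 64 deg
cos(64 deg) = 0.4384
sin(64 deg) = 0.8988
R1*R2 = 0.4384 + 0.8988*e12


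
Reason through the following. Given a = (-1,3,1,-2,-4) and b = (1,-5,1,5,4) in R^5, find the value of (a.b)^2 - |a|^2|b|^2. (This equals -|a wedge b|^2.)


a . b = (-1)*1 + 3*(-5) + 1*1 + (-2)*5 + (-4)*4
= -1 + (-15) + 1 + (-10) + (-16) = -41
|a|^2 = (-1)^2 + 3^2 + 1^2 + (-2)^2 + (-4)^2 = 31
|b|^2 = 1^2 + (-5)^2 + 1^2 + 5^2 + 4^2 = 68
(a.b)^2 = (-41)^2 = 1681
|a|^2 * |b|^2 = 31 * 68 = 2108
Result = 1681 - 2108 = -427


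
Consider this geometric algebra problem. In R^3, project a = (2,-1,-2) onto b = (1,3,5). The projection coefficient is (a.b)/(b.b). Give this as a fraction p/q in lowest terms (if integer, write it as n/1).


Projection coefficient = (a . b) / (b . b)
a . b = 2*1 + (-1)*3 + (-2)*5
= 2 + (-3) + (-10) = -11
b . b = 1^2 + 3^2 + 5^2
= 1 + 9 + 25 = 35
Coefficient = -11/35
In lowest terms: -11/35


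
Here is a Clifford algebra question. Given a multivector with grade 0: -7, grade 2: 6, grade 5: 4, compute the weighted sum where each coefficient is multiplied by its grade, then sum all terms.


Grade-weighted sum = sum of grade_k * coefficient_k
0*(-7) = 0
2*6 = 12
5*4 = 20
Total = 0 + 12 + 20 = 32


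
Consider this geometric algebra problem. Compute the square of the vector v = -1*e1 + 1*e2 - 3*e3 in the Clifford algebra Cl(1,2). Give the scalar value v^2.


v^2 = sum of c_i^2 * e_i^2
Positive signature terms (e_i^2 = +1): (-1)^2 = 1
Negative signature terms (e_j^2 = -1): 1^2 + (-3)^2 = 10
v^2 = 1 - 10 = -9


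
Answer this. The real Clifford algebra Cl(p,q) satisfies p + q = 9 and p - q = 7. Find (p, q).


We need p + q = 9 and p - q = 7.
Adding: 2p = 9 + 7 = 16, so p = 8.
Then q = 9 - 8 = 1.
(p, q) = (8, 1)


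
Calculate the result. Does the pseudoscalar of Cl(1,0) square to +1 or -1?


The pseudoscalar I = e1...e_n (product of all n generators) of Cl(p,q) satisfies I^2 = (-1)^(q + n(n-1)/2).
p = 1, q = 0, n = p + q = 1
n(n-1)/2 = 1 * 0 / 2 = 0
Exponent = q + n(n-1)/2 = 0 + 0 = 0
I^2 = (-1)^0 = +1


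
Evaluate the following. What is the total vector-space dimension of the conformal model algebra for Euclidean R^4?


The conformal model of R^4 uses Cl(5,1): the 4 Euclidean generators plus two extra orthogonal generators e+ (e+^2 = +1) and e- (e-^2 = -1), from which the null vectors e0, einf are built.
Number of generators m = 4 + 2 = 6.
dim Cl(p,q) = 2^m = 2^6 = 64


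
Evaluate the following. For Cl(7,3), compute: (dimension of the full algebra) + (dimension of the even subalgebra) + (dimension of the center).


n = 7 + 3 = 10
Total dim = 2^10 = 1024
Even subalgebra dim = 2^9 = 512
n is even, so center dim = 1
Sum = 1024 + 512 + 1 = 1537


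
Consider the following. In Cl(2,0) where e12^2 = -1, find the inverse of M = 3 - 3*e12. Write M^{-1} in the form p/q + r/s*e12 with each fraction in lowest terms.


M = 3 - 3*e12, where e12^2 = -1.
Since M commutes with its reverse ~M = a - b*e12, M * ~M = a^2 - b^2*e12^2 = a^2 + b^2.
So M^{-1} = ~M / (a^2 + b^2) = (a - b*e12)/(a^2 + b^2).
a^2 + b^2 = 9 + 9 = 18
Scalar part = 3/18 = 1/6
Bivector coeff = 3/18 = 1/6
M^{-1} = 1/6 + 1/6*e12


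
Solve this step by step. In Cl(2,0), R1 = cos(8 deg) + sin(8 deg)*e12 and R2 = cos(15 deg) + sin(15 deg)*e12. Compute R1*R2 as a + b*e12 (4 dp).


Same-plane rotors commute and their half-angles add:
R1*R2 = cos(a1 + a2) + sin(a1 + a2)*e12.
a1 + a2 = 8 + 15 = 23 deg
cos(23 deg) = 0.9205
sin(23 deg) = 0.3907
R1*R2 = 0.9205 + 0.3907*e12


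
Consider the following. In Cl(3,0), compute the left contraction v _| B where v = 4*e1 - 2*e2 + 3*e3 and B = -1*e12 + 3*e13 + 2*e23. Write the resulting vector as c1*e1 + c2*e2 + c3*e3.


Left contraction v _| B = <vB>_1 (grade-1 part of the geometric product vB).
Using e1_|e12 = e2, e2_|e12 = -e1, e1_|e13 = e3, e3_|e13 = -e1, e2_|e23 = e3, e3_|e23 = -e2:
e1 coeff: -v2*b12 - v3*b13 = -(-2)*(-1) - (3)*(3) = -11
e2 coeff: v1*b12 - v3*b23 = (4)*(-1) - (3)*(2) = -10
e3 coeff: v1*b13 + v2*b23 = (4)*(3) + (-2)*(2) = 8
v _| B = -11*e1 - 10*e2 + 8*e3


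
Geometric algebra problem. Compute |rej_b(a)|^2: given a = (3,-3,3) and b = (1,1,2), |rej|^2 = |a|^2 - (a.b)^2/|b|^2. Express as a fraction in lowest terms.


|a|^2 = 3^2 + (-3)^2 + 3^2 = 27
|b|^2 = 1^2 + 1^2 + 2^2 = 6
a . b = 3*1 + (-3)*1 + 3*2 = 6
(a.b)^2 = 6^2 = 36
|rej|^2 = 27 - 36/6
= (162 - 36)/6
= 126/6
In lowest terms: 21/1


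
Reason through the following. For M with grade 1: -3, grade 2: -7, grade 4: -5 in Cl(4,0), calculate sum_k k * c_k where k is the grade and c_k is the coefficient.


Grade-weighted sum = sum of grade_k * coefficient_k
1*(-3) = -3
2*(-7) = -14
4*(-5) = -20
Total = -3 + (-14) + (-20) = -37


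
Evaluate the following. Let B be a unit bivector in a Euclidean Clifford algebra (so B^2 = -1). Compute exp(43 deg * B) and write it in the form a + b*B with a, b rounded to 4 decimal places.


For a unit bivector B with B^2 = -1, the exponential series gives
e^(theta*B) = cos(theta) + sin(theta)*B (the GA analogue of Euler's formula).
theta = 43 degrees = 0.750492 rad
cos(43 deg) = 0.7314
sin(43 deg) = 0.6820
exp(theta*B) = 0.7314 + 0.6820*B


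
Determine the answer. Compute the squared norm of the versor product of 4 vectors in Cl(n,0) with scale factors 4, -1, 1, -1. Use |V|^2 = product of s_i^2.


Each vector v_i has |v_i|^2 = s_i^2
Squared scales: 4^2 = 16, (-1)^2 = 1, 1^2 = 1, (-1)^2 = 1
|V|^2 = 16 * 1 * 1 * 1
= 16


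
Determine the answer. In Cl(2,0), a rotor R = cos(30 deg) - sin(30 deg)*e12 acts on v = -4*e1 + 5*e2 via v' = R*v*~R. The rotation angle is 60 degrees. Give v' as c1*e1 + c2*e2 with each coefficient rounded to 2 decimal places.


Rotor R = cos(30deg) - sin(30deg)*e12
Rotation angle theta = 2 * 30 = 60 degrees
v' = R*v*~R rotates v by theta.
cos(60deg) = 0.5000, sin(60deg) = 0.8660
v'_1 = -4*cos(60deg) - 5*sin(60deg)
= -4*0.5000 - 5*0.8660
= -6.33
v'_2 = -4*sin(60deg) + 5*cos(60deg)
= -4*0.8660 + 5*0.5000
= -0.96
v' = -6.33*e1 - 0.96*e2


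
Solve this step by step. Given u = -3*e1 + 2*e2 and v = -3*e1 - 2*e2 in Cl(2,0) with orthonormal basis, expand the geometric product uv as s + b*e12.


Expand: (-3*e1 + 2*e2)(-3*e1 - 2*e2)
= (-3)*(-3)*e1e1 + (-3)*(-2)*e1e2 + 2*(-3)*e2e1 + 2*(-2)*e2e2
Using e1^2 = e2^2 = 1, e2e1 = -e1e2:
Scalar part s = (-3)*(-3) + 2*(-2) = 9 + (-4) = 5
Bivector part b = (-3)*(-2) - 2*(-3) = 6 - (-6) = 12
uv = 5 + 12*e12


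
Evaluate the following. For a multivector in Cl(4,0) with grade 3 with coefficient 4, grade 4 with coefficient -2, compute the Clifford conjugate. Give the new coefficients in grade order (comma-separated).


Clifford conjugate sign for grade k: (-1)^(k(k+1)/2)
Grade 3: (-1)^(3*4/2) = (-1)^6 = 1, coeff 4 -> 4
Grade 4: (-1)^(4*5/2) = (-1)^10 = 1, coeff -2 -> -2
Conjugated coefficients: 4, -2


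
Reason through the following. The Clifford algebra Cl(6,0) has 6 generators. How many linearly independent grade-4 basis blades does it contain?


Number of grade-k basis blades in Cl(p,q) with n = p + q is C(n, k).
n = 6 + 0 = 6
C(6, 4) = 6! / (4! * 2!)
= 720 / (24 * 2)
= 15


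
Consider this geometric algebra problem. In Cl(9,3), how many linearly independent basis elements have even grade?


Even subalgebra dimension = 2^(n-1)
n = 9 + 3 = 12
2^(12 - 1) = 2^11 = 2048
Verification: sum of C(12,k) for even k = 1 + 66 + 495 + 924 + 495 + 66 + 1 = 2048
Result = 2048


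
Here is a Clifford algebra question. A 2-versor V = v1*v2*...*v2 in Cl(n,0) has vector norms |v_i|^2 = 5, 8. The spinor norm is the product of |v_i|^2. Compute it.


Spinor norm N(V) = |v1|^2 * |v2|^2 * ... * |v2|^2
= 5 * 8
Running product: 5, 40
N(V) = 40


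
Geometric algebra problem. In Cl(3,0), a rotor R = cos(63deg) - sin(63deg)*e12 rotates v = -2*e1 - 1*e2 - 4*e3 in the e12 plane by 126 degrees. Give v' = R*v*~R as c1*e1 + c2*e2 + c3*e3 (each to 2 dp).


Rotor R = cos(63deg) - sin(63deg)*e12
Rotation angle theta = 2 * 63 = 126 degrees in the e12 plane (e1 -> e2).
The component perpendicular to the plane (e3) is invariant: v'_3 = v3 = -4.00
cos(126deg) = -0.5878, sin(126deg) = 0.8090
v'_1 = v1*cos(theta) - v2*sin(theta) = -2*(-0.5878) - (-1)*0.8090 = 1.98
v'_2 = v1*sin(theta) + v2*cos(theta) = -2*0.8090 + (-1)*(-0.5878) = -1.03
v' = 1.98*e1 - 1.03*e2 - 4.00*e3


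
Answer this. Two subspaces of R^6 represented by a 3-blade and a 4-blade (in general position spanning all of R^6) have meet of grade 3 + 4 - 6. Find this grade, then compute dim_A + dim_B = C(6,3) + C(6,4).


Meet grade = grade(A) + grade(B) - n
= 3 + 4 - 6 = 1
C(6,3) = 20
C(6,4) = 15
dim_A + dim_B = 20 + 15 = 35


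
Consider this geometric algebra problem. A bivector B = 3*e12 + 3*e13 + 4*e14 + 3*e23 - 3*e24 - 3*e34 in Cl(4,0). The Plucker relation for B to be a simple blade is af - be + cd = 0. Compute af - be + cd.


Plucker relation: af - be + cd
a*f = 3*(-3) = -9
b*e = 3*(-3) = -9
c*d = 4*3 = 12
af - be + cd = -9 - (-9) + 12
= 12


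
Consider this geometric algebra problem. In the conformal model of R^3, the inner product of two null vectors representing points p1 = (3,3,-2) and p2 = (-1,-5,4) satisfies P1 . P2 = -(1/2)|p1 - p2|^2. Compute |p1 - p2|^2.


p1 - p2 = (4, 8, -6)
|p1 - p2|^2 = 4^2 + 8^2 + (-6)^2
= 16 + 64 + 36
= 116


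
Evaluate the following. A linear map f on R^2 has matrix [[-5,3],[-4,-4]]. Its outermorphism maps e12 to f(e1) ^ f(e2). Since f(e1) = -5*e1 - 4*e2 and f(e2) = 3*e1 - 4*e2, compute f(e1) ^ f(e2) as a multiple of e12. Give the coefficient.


The outermorphism of a linear map f sends e1^e2 to f(e1)^f(e2).
f(e1) = -5*e1 - 4*e2
f(e2) = 3*e1 - 4*e2
f(e1) ^ f(e2) = (-5*e1 - 4*e2) ^ (3*e1 - 4*e2)
= (-5)*(-4)*e12 + (-4)*3*e21
= (20 - (-12))*e12
= 32*e12
Coefficient = 32


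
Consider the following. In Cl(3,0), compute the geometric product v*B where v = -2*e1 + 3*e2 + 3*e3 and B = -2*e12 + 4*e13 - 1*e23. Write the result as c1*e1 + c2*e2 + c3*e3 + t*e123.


vB has grade-1 (vector) and grade-3 (trivector) parts: vB = (v _| B) + (v ^ B).
Vector part <vB>_1:
  e1: -v2*b12 - v3*b13 = -(3)*(-2) - (3)*(4) = -6
  e2: v1*b12 - v3*b23 = (-2)*(-2) - (3)*(-1) = 7
  e3: v1*b13 + v2*b23 = (-2)*(4) + (3)*(-1) = -11
Trivector part <vB>_3:
  e123: v1*b23 - v2*b13 + v3*b12 = (-2)*(-1) - (3)*(4) + (3)*(-2) = -16
vB = -6*e1 + 7*e2 - 11*e3 - 16*e123


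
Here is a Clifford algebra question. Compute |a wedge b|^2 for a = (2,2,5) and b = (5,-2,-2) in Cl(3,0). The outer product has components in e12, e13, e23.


a wedge b = (a1*b2 - a2*b1)*e12 + (a1*b3 - a3*b1)*e13 + (a2*b3 - a3*b2)*e23
e12 coeff: 2*(-2) - 2*5 = -4 - 10 = -14
e13 coeff: 2*(-2) - 5*5 = -4 - 25 = -29
e23 coeff: 2*(-2) - 5*(-2) = -4 - (-10) = 6
|a wedge b|^2 = (-14)^2 + (-29)^2 + 6^2
= 196 + 841 + 36
= 1073


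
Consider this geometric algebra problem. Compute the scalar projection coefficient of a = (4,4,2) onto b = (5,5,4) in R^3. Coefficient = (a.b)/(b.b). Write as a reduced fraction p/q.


Projection coefficient = (a . b) / (b . b)
a . b = 4*5 + 4*5 + 2*4
= 20 + 20 + 8 = 48
b . b = 5^2 + 5^2 + 4^2
= 25 + 25 + 16 = 66
Coefficient = 48/66
In lowest terms: 8/11


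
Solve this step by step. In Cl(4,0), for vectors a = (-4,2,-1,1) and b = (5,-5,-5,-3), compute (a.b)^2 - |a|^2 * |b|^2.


a . b = (-4)*5 + 2*(-5) + (-1)*(-5) + 1*(-3)
= -20 + (-10) + 5 + (-3) = -28
|a|^2 = (-4)^2 + 2^2 + (-1)^2 + 1^2 = 22
|b|^2 = 5^2 + (-5)^2 + (-5)^2 + (-3)^2 = 84
(a.b)^2 = (-28)^2 = 784
|a|^2 * |b|^2 = 22 * 84 = 1848
Result = 784 - 1848 = -1064


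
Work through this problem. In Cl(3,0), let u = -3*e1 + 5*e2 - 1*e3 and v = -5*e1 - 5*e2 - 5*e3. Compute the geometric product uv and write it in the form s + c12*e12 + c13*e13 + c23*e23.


In Cl(3,0): e_i^2 = 1, e_ie_j = -e_je_i for i != j.
Scalar part = u . v = (-3)*(-5) + 5*(-5) + (-1)*(-5)
= 15 + (-25) + 5 = -5
e12 coeff = (-3)*(-5) - 5*(-5) = 15 - (-25) = 40
e13 coeff = (-3)*(-5) - (-1)*(-5) = 15 - 5 = 10
e23 coeff = 5*(-5) - (-1)*(-5) = -25 - 5 = -30
uv = -5 + 40*e12 + 10*e13 - 30*e23


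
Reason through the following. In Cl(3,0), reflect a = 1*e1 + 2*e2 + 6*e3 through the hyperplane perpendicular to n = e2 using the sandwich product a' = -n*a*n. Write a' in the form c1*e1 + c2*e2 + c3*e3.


Reflection formula: a' = -n*a*n, with n = e2 (unit vector, n^2 = 1).
For reflection through hyperplane perp to e2:
The component along e2 flips sign, others stay.
a = (1, 2, 6)
a' = (1, -2, 6)
a' = 1*e1 - 2*e2 + 6*e3


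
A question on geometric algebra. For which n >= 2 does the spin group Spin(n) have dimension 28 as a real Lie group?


dim Spin(n) = dim so(n) = n(n-1)/2.
Solve n(n-1)/2 = 28, i.e. n^2 - n - 56 = 0.
Discriminant = 1 + 8*28 = 225
n = (1 + sqrt(225))/2 = (1 + 15)/2 = 8


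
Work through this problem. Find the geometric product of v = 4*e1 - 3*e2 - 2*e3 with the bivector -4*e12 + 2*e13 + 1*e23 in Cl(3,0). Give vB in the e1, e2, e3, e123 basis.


vB has grade-1 (vector) and grade-3 (trivector) parts: vB = (v _| B) + (v ^ B).
Vector part <vB>_1:
  e1: -v2*b12 - v3*b13 = -(-3)*(-4) - (-2)*(2) = -8
  e2: v1*b12 - v3*b23 = (4)*(-4) - (-2)*(1) = -14
  e3: v1*b13 + v2*b23 = (4)*(2) + (-3)*(1) = 5
Trivector part <vB>_3:
  e123: v1*b23 - v2*b13 + v3*b12 = (4)*(1) - (-3)*(2) + (-2)*(-4) = 18
vB = -8*e1 - 14*e2 + 5*e3 + 18*e123


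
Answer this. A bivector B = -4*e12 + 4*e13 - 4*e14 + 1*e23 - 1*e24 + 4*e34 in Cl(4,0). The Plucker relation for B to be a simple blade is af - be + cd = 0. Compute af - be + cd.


Plucker relation: af - be + cd
a*f = (-4)*4 = -16
b*e = 4*(-1) = -4
c*d = (-4)*1 = -4
af - be + cd = -16 - (-4) + (-4)
= -16


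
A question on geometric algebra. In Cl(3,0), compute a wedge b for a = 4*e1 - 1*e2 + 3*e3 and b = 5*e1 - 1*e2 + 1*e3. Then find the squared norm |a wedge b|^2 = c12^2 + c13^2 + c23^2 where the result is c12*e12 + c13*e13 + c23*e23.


a wedge b = (a1*b2 - a2*b1)*e12 + (a1*b3 - a3*b1)*e13 + (a2*b3 - a3*b2)*e23
e12 coeff: 4*(-1) - (-1)*5 = -4 - (-5) = 1
e13 coeff: 4*1 - 3*5 = 4 - 15 = -11
e23 coeff: (-1)*1 - 3*(-1) = -1 - (-3) = 2
|a wedge b|^2 = 1^2 + (-11)^2 + 2^2
= 1 + 121 + 4
= 126


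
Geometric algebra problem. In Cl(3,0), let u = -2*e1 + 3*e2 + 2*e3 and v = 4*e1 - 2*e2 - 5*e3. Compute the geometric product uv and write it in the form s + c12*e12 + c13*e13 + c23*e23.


In Cl(3,0): e_i^2 = 1, e_ie_j = -e_je_i for i != j.
Scalar part = u . v = (-2)*4 + 3*(-2) + 2*(-5)
= -8 + (-6) + (-10) = -24
e12 coeff = (-2)*(-2) - 3*4 = 4 - 12 = -8
e13 coeff = (-2)*(-5) - 2*4 = 10 - 8 = 2
e23 coeff = 3*(-5) - 2*(-2) = -15 - (-4) = -11
uv = -24 - 8*e12 + 2*e13 - 11*e23


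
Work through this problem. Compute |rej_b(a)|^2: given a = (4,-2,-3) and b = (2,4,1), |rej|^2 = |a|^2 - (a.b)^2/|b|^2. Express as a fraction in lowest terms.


|a|^2 = 4^2 + (-2)^2 + (-3)^2 = 29
|b|^2 = 2^2 + 4^2 + 1^2 = 21
a . b = 4*2 + (-2)*4 + (-3)*1 = -3
(a.b)^2 = (-3)^2 = 9
|rej|^2 = 29 - 9/21
= (609 - 9)/21
= 600/21
In lowest terms: 200/7


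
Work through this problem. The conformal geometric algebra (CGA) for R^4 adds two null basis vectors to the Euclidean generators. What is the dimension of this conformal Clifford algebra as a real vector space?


The conformal model of R^4 uses Cl(5,1): the 4 Euclidean generators plus two extra orthogonal generators e+ (e+^2 = +1) and e- (e-^2 = -1), from which the null vectors e0, einf are built.
Number of generators m = 4 + 2 = 6.
dim Cl(p,q) = 2^m = 2^6 = 64


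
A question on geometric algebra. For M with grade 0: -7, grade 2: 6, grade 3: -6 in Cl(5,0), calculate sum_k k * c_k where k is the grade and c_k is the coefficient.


Grade-weighted sum = sum of grade_k * coefficient_k
0*(-7) = 0
2*6 = 12
3*(-6) = -18
Total = 0 + 12 + (-18) = -6


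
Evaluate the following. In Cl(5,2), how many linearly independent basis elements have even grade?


Even subalgebra dimension = 2^(n-1)
n = 5 + 2 = 7
2^(7 - 1) = 2^6 = 64
Verification: sum of C(7,k) for even k = 1 + 21 + 35 + 7 = 64
Result = 64


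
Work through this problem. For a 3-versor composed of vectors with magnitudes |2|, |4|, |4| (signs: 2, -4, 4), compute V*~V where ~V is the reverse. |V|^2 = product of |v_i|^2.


Each vector v_i has |v_i|^2 = s_i^2
Squared scales: 2^2 = 4, (-4)^2 = 16, 4^2 = 16
|V|^2 = 4 * 16 * 16
= 1024


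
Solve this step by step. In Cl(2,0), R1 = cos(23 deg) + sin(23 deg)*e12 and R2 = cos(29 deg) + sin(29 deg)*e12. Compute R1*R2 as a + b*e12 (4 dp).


Same-plane rotors commute and their half-angles add:
R1*R2 = cos(a1 + a2) + sin(a1 + a2)*e12.
a1 + a2 = 23 + 29 = 52 deg
cos(52 deg) = 0.6157
sin(52 deg) = 0.7880
R1*R2 = 0.6157 + 0.7880*e12


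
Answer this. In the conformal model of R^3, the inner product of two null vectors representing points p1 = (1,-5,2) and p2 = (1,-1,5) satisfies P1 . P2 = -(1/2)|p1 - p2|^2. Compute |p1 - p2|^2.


p1 - p2 = (0, -4, -3)
|p1 - p2|^2 = 0^2 + (-4)^2 + (-3)^2
= 0 + 16 + 9
= 25


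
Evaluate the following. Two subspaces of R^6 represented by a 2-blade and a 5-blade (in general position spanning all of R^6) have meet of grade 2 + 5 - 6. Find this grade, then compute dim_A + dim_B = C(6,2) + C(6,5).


Meet grade = grade(A) + grade(B) - n
= 2 + 5 - 6 = 1
C(6,2) = 15
C(6,5) = 6
dim_A + dim_B = 15 + 6 = 21


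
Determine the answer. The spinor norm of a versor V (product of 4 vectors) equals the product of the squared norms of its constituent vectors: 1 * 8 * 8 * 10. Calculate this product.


Spinor norm N(V) = |v1|^2 * |v2|^2 * ... * |v4|^2
= 1 * 8 * 8 * 10
Running product: 1, 8, 64, 640
N(V) = 640


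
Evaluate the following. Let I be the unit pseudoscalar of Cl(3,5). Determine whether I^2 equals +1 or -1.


The pseudoscalar I = e1...e_n (product of all n generators) of Cl(p,q) satisfies I^2 = (-1)^(q + n(n-1)/2).
p = 3, q = 5, n = p + q = 8
n(n-1)/2 = 8 * 7 / 2 = 28
Exponent = q + n(n-1)/2 = 5 + 28 = 33
I^2 = (-1)^33 = -1


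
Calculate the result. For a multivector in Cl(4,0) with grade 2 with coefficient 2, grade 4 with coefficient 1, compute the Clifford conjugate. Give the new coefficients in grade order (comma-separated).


Clifford conjugate sign for grade k: (-1)^(k(k+1)/2)
Grade 2: (-1)^(2*3/2) = (-1)^3 = -1, coeff 2 -> -2
Grade 4: (-1)^(4*5/2) = (-1)^10 = 1, coeff 1 -> 1
Conjugated coefficients: -2, 1


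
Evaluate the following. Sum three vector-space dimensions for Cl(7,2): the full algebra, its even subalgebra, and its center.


n = 7 + 2 = 9
Total dim = 2^9 = 512
Even subalgebra dim = 2^8 = 256
n is odd, so center dim = 2
Sum = 512 + 256 + 2 = 770


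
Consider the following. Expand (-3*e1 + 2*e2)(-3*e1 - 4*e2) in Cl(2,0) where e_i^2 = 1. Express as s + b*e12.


Expand: (-3*e1 + 2*e2)(-3*e1 - 4*e2)
= (-3)*(-3)*e1e1 + (-3)*(-4)*e1e2 + 2*(-3)*e2e1 + 2*(-4)*e2e2
Using e1^2 = e2^2 = 1, e2e1 = -e1e2:
Scalar part s = (-3)*(-3) + 2*(-4) = 9 + (-8) = 1
Bivector part b = (-3)*(-4) - 2*(-3) = 12 - (-6) = 18
uv = 1 + 18*e12


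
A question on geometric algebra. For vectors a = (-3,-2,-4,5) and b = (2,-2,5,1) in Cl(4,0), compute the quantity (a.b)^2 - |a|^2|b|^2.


a . b = (-3)*2 + (-2)*(-2) + (-4)*5 + 5*1
= -6 + 4 + (-20) + 5 = -17
|a|^2 = (-3)^2 + (-2)^2 + (-4)^2 + 5^2 = 54
|b|^2 = 2^2 + (-2)^2 + 5^2 + 1^2 = 34
(a.b)^2 = (-17)^2 = 289
|a|^2 * |b|^2 = 54 * 34 = 1836
Result = 289 - 1836 = -1547


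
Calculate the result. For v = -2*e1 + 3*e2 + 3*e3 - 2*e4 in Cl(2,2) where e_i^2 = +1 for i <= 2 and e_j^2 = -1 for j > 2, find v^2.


v^2 = sum of c_i^2 * e_i^2
Positive signature terms (e_i^2 = +1): (-2)^2 + 3^2 = 13
Negative signature terms (e_j^2 = -1): 3^2 + (-2)^2 = 13
v^2 = 13 - 13 = 0


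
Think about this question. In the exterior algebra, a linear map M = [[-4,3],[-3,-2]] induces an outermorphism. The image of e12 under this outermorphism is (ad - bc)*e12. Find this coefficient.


The outermorphism of a linear map f sends e1^e2 to f(e1)^f(e2).
f(e1) = -4*e1 - 3*e2
f(e2) = 3*e1 - 2*e2
f(e1) ^ f(e2) = (-4*e1 - 3*e2) ^ (3*e1 - 2*e2)
= (-4)*(-2)*e12 + (-3)*3*e21
= (8 - (-9))*e12
= 17*e12
Coefficient = 17


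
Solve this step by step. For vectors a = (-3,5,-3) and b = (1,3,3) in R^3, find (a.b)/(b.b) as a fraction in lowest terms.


Projection coefficient = (a . b) / (b . b)
a . b = (-3)*1 + 5*3 + (-3)*3
= -3 + 15 + (-9) = 3
b . b = 1^2 + 3^2 + 3^2
= 1 + 9 + 9 = 19
Coefficient = 3/19
In lowest terms: 3/19


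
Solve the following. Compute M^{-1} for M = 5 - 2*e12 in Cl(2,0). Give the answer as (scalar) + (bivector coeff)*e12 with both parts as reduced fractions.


M = 5 - 2*e12, where e12^2 = -1.
Since M commutes with its reverse ~M = a - b*e12, M * ~M = a^2 - b^2*e12^2 = a^2 + b^2.
So M^{-1} = ~M / (a^2 + b^2) = (a - b*e12)/(a^2 + b^2).
a^2 + b^2 = 25 + 4 = 29
Scalar part = 5/29 = 5/29
Bivector coeff = 2/29 = 2/29
M^{-1} = 5/29 + 2/29*e12


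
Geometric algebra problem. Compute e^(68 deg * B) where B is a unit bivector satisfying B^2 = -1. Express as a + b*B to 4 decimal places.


For a unit bivector B with B^2 = -1, the exponential series gives
e^(theta*B) = cos(theta) + sin(theta)*B (the GA analogue of Euler's formula).
theta = 68 degrees = 1.186824 rad
cos(68 deg) = 0.3746
sin(68 deg) = 0.9272
exp(theta*B) = 0.3746 + 0.9272*B


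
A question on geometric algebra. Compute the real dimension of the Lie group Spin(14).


Spin(n) double-covers SO(n); both have Lie algebra so(n) of dimension n(n-1)/2.
n = 14
n(n-1) = 14 * 13 = 182
dim Spin(14) = 182/2 = 91


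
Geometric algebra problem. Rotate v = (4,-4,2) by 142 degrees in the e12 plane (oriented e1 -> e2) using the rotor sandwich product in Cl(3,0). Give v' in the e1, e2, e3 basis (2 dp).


Rotor R = cos(71deg) - sin(71deg)*e12
Rotation angle theta = 2 * 71 = 142 degrees in the e12 plane (e1 -> e2).
The component perpendicular to the plane (e3) is invariant: v'_3 = v3 = 2.00
cos(142deg) = -0.7880, sin(142deg) = 0.6157
v'_1 = v1*cos(theta) - v2*sin(theta) = 4*(-0.7880) - (-4)*0.6157 = -0.69
v'_2 = v1*sin(theta) + v2*cos(theta) = 4*0.6157 + (-4)*(-0.7880) = 5.61
v' = -0.69*e1 + 5.61*e2 + 2.00*e3


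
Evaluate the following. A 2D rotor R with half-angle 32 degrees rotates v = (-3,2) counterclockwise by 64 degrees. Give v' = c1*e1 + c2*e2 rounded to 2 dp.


Rotor R = cos(32deg) - sin(32deg)*e12
Rotation angle theta = 2 * 32 = 64 degrees
v' = R*v*~R rotates v by theta.
cos(64deg) = 0.4384, sin(64deg) = 0.8988
v'_1 = -3*cos(64deg) - 2*sin(64deg)
= -3*0.4384 - 2*0.8988
= -3.11
v'_2 = -3*sin(64deg) + 2*cos(64deg)
= -3*0.8988 + 2*0.4384
= -1.82
v' = -3.11*e1 - 1.82*e2


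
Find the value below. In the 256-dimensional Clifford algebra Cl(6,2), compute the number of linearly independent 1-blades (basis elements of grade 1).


Number of grade-k basis blades in Cl(p,q) with n = p + q is C(n, k).
n = 6 + 2 = 8
C(8, 1) = 8! / (1! * 7!)
= 40320 / (1 * 5040)
= 8


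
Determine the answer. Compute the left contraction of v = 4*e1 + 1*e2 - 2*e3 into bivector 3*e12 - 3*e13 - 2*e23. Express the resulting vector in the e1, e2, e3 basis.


Left contraction v _| B = <vB>_1 (grade-1 part of the geometric product vB).
Using e1_|e12 = e2, e2_|e12 = -e1, e1_|e13 = e3, e3_|e13 = -e1, e2_|e23 = e3, e3_|e23 = -e2:
e1 coeff: -v2*b12 - v3*b13 = -(1)*(3) - (-2)*(-3) = -9
e2 coeff: v1*b12 - v3*b23 = (4)*(3) - (-2)*(-2) = 8
e3 coeff: v1*b13 + v2*b23 = (4)*(-3) + (1)*(-2) = -14
v _| B = -9*e1 + 8*e2 - 14*e3


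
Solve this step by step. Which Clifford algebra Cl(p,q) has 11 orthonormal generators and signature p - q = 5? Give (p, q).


We need p + q = 11 and p - q = 5.
Adding: 2p = 11 + 5 = 16, so p = 8.
Then q = 11 - 8 = 3.
(p, q) = (8, 3)


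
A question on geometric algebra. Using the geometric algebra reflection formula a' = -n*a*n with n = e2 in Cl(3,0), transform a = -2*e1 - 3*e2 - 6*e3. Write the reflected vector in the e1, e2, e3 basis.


Reflection formula: a' = -n*a*n, with n = e2 (unit vector, n^2 = 1).
For reflection through hyperplane perp to e2:
The component along e2 flips sign, others stay.
a = (-2, -3, -6)
a' = (-2, 3, -6)
a' = -2*e1 + 3*e2 - 6*e3


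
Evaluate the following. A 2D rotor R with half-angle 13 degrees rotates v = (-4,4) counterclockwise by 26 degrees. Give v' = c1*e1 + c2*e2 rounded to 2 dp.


Rotor R = cos(13deg) - sin(13deg)*e12
Rotation angle theta = 2 * 13 = 26 degrees
v' = R*v*~R rotates v by theta.
cos(26deg) = 0.8988, sin(26deg) = 0.4384
v'_1 = -4*cos(26deg) - 4*sin(26deg)
= -4*0.8988 - 4*0.4384
= -5.35
v'_2 = -4*sin(26deg) + 4*cos(26deg)
= -4*0.4384 + 4*0.8988
= 1.84
v' = -5.35*e1 + 1.84*e2
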